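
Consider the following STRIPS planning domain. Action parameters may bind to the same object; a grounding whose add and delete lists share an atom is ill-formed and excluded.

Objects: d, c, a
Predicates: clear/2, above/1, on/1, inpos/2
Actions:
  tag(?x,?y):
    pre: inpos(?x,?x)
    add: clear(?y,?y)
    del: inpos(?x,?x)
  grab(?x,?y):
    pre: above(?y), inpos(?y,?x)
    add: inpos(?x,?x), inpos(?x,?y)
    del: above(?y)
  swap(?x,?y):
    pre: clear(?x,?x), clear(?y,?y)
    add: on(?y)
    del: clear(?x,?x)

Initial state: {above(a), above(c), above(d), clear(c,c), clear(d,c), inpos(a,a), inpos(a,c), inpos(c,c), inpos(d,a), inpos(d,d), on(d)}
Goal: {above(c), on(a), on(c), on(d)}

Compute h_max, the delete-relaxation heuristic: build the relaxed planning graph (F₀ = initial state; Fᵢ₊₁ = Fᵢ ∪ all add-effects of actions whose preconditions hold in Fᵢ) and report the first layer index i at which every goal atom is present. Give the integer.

F0 = init (11 atoms)
F1 = F0 ∪ {clear(a,a), clear(d,d), inpos(a,d), inpos(c,a), on(c)}  (16 atoms)
F2 = F1 ∪ {on(a)}  (17 atoms)
goal ⊆ F2  ⇒  h_max = 2

2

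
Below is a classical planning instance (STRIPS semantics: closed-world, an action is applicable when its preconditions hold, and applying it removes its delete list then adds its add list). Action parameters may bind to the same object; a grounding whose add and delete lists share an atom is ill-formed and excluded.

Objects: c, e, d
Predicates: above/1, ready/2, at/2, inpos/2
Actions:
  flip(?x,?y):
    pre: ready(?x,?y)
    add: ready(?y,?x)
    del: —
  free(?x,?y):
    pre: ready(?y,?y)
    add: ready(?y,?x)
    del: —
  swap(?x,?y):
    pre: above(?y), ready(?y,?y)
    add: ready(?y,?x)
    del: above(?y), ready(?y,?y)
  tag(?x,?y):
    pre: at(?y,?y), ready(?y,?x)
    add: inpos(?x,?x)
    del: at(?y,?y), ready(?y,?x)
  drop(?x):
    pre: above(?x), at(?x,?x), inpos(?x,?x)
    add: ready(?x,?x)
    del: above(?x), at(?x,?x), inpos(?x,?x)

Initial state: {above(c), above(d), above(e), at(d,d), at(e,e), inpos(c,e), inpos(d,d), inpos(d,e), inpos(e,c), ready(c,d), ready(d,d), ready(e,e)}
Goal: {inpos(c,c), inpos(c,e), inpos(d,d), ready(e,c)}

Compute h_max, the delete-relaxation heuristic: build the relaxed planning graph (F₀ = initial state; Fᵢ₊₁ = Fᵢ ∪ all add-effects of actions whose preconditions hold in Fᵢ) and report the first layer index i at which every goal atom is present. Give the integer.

F0 = init (12 atoms)
F1 = F0 ∪ {inpos(e,e), ready(d,c), ready(d,e), ready(e,c), ready(e,d)}  (17 atoms)
F2 = F1 ∪ {inpos(c,c), ready(c,e)}  (19 atoms)
goal ⊆ F2  ⇒  h_max = 2

2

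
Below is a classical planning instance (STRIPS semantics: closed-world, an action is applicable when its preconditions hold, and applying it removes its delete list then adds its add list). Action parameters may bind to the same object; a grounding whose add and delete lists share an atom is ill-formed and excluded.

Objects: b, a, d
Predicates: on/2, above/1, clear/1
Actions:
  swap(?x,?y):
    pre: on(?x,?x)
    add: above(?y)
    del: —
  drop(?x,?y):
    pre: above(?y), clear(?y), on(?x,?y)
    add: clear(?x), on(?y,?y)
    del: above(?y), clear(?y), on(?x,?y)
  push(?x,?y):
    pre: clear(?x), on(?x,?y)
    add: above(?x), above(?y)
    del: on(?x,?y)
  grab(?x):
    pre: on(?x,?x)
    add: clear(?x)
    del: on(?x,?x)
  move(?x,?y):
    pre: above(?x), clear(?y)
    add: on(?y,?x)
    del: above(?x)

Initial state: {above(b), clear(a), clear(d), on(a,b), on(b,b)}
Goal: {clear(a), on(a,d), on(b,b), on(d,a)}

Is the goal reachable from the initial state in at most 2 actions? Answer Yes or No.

1. swap(b,a)  →  {above(a), above(b), clear(a), clear(d), on(a,b), on(b,b)}
2. swap(b,d)  →  {above(a), above(b), above(d), clear(a), clear(d), on(a,b), on(b,b)}
3. move(a,d)  →  {above(b), above(d), clear(a), clear(d), on(a,b), on(b,b), on(d,a)}
4. move(d,a)  →  {above(b), clear(a), clear(d), on(a,b), on(a,d), on(b,b), on(d,a)}
optimal plan length = 4; 4 > 2

No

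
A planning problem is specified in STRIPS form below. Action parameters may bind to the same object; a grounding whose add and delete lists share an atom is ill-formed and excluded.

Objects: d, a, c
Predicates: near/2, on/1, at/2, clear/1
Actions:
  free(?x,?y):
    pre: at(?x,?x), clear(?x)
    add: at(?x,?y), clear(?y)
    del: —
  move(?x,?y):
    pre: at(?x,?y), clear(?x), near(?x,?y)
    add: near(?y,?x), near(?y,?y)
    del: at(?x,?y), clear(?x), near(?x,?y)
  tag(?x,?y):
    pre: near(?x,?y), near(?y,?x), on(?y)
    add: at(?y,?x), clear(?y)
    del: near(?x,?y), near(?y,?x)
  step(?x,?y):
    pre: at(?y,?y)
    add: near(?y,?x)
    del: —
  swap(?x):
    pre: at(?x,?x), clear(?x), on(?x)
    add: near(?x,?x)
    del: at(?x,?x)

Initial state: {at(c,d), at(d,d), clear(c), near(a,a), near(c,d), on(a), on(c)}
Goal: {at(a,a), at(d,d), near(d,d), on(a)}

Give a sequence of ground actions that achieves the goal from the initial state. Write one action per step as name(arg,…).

move(c,d); tag(a,a)

1. move(c,d)  →  {at(d,d), near(a,a), near(d,c), near(d,d), on(a), on(c)}
2. tag(a,a)  →  {at(a,a), at(d,d), clear(a), near(d,c), near(d,d), on(a), on(c)}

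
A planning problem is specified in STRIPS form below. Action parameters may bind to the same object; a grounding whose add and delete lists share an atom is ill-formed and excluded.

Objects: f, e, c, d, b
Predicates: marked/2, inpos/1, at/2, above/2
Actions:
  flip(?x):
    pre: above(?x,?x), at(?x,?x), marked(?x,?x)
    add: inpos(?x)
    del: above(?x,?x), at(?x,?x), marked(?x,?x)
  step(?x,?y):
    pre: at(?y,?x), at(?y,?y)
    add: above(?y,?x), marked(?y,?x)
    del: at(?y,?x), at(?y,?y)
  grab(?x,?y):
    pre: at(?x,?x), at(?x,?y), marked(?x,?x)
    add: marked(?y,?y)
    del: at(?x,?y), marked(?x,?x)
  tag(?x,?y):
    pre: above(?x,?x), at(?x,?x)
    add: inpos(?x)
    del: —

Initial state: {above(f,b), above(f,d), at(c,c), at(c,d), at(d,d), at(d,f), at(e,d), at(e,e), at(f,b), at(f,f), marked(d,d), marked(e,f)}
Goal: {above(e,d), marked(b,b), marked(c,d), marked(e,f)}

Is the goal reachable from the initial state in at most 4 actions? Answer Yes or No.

Yes

1. step(d,e)  →  {above(e,d), above(f,b), above(f,d), at(c,c), at(c,d), at(d,d), at(d,f), at(f,b), at(f,f), marked(d,d), marked(e,d), marked(e,f)}
2. step(d,c)  →  {above(c,d), above(e,d), above(f,b), above(f,d), at(d,d), at(d,f), at(f,b), at(f,f), marked(c,d), marked(d,d), marked(e,d), marked(e,f)}
3. grab(d,f)  →  {above(c,d), above(e,d), above(f,b), above(f,d), at(d,d), at(f,b), at(f,f), marked(c,d), marked(e,d), marked(e,f), marked(f,f)}
4. grab(f,b)  →  {above(c,d), above(e,d), above(f,b), above(f,d), at(d,d), at(f,f), marked(b,b), marked(c,d), marked(e,d), marked(e,f)}
optimal plan length = 4; 4 ≤ 4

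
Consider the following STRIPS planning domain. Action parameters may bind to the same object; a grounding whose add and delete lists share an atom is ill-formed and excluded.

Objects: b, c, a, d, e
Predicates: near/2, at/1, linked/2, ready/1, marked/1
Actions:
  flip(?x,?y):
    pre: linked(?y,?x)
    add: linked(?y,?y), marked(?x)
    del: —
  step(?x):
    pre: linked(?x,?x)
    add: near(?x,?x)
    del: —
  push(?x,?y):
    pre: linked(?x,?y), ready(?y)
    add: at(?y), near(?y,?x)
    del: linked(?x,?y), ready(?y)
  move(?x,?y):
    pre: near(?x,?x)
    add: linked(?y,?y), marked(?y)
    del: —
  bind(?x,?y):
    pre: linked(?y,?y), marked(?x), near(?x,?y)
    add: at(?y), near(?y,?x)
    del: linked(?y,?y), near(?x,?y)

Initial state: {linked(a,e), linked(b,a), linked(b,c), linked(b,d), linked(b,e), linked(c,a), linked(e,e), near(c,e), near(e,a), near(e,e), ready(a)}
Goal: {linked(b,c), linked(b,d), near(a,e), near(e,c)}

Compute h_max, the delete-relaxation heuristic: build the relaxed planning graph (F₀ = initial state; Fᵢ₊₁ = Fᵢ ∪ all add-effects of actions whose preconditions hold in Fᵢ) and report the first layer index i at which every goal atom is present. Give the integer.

2

F0 = init (11 atoms)
F1 = F0 ∪ {at(a), linked(a,a), linked(b,b), linked(c,c), linked(d,d), marked(a), marked(b), marked(c), marked(d), marked(e), near(a,b), near(a,c)}  (23 atoms)
F2 = F1 ∪ {at(b), at(c), at(e), near(a,a), near(a,e), near(b,a), near(b,b), near(c,a), near(c,c), near(d,d), near(e,c)}  (34 atoms)
goal ⊆ F2  ⇒  h_max = 2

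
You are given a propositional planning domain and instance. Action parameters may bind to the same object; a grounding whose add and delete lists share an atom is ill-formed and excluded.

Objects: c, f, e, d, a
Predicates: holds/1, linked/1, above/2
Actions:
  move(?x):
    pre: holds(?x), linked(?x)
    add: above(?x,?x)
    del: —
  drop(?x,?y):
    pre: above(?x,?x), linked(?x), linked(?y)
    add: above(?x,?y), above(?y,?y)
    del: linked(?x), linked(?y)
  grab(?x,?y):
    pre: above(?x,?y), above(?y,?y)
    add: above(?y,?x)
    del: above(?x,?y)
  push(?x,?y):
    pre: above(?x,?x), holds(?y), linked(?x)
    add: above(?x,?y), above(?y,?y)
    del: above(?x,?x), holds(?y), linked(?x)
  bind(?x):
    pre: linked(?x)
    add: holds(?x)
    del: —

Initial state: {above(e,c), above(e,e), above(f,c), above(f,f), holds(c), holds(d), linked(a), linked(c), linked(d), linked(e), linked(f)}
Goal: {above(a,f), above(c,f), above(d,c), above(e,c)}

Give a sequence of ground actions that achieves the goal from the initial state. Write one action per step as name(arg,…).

1. move(d)  →  {above(d,d), above(e,c), above(e,e), above(f,c), above(f,f), holds(c), holds(d), linked(a), linked(c), linked(d), linked(e), linked(f)}
2. drop(f,a)  →  {above(a,a), above(d,d), above(e,c), above(e,e), above(f,a), above(f,c), above(f,f), holds(c), holds(d), linked(c), linked(d), linked(e)}
3. drop(d,c)  →  {above(a,a), above(c,c), above(d,c), above(d,d), above(e,c), above(e,e), above(f,a), above(f,c), above(f,f), holds(c), holds(d), linked(e)}
4. grab(f,c)  →  {above(a,a), above(c,c), above(c,f), above(d,c), above(d,d), above(e,c), above(e,e), above(f,a), above(f,f), holds(c), holds(d), linked(e)}
5. grab(f,a)  →  {above(a,a), above(a,f), above(c,c), above(c,f), above(d,c), above(d,d), above(e,c), above(e,e), above(f,f), holds(c), holds(d), linked(e)}

move(d); drop(f,a); drop(d,c); grab(f,c); grab(f,a)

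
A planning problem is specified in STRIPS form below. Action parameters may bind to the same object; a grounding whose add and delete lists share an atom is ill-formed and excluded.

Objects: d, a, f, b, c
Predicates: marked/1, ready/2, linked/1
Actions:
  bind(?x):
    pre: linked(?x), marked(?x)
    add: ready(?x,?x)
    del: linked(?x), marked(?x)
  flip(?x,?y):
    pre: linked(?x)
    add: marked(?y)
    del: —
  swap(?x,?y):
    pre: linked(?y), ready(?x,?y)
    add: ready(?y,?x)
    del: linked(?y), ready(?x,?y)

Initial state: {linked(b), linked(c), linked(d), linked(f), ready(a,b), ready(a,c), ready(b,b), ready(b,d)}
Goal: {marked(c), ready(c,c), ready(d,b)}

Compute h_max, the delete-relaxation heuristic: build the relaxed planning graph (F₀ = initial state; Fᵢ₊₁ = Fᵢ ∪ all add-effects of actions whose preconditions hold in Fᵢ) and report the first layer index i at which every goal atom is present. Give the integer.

F0 = init (8 atoms)
F1 = F0 ∪ {marked(a), marked(b), marked(c), marked(d), marked(f), ready(b,a), ready(c,a), ready(d,b)}  (16 atoms)
F2 = F1 ∪ {ready(c,c), ready(d,d), ready(f,f)}  (19 atoms)
goal ⊆ F2  ⇒  h_max = 2

2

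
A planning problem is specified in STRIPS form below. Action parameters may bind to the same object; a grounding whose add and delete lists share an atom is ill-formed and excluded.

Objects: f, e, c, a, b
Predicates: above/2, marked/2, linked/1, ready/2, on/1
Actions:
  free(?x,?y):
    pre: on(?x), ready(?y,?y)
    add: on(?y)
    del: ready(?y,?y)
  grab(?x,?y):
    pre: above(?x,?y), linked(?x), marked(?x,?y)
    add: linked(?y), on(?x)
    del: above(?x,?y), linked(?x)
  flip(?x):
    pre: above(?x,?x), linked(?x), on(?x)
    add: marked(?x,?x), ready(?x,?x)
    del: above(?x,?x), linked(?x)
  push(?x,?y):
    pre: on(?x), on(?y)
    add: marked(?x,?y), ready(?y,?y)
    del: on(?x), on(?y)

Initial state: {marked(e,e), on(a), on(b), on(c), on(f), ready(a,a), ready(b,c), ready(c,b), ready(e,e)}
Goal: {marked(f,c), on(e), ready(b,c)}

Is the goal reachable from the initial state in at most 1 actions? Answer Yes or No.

No

1. free(f,e)  →  {marked(e,e), on(a), on(b), on(c), on(e), on(f), ready(a,a), ready(b,c), ready(c,b)}
2. push(f,c)  →  {marked(e,e), marked(f,c), on(a), on(b), on(e), ready(a,a), ready(b,c), ready(c,b), ready(c,c)}
optimal plan length = 2; 2 > 1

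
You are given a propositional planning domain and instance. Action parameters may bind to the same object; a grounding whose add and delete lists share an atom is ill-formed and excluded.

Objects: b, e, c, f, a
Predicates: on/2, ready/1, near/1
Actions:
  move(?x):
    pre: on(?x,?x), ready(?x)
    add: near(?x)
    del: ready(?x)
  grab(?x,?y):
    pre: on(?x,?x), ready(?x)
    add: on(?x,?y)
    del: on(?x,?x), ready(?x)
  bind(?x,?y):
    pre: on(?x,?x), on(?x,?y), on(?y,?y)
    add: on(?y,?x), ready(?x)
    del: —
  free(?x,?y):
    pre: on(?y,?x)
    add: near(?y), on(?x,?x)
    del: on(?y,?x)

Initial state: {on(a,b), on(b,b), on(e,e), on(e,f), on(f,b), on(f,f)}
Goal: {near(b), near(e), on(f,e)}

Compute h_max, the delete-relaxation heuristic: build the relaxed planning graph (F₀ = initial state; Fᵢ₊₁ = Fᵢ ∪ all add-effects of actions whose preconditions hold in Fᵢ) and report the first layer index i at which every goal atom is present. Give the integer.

F0 = init (6 atoms)
F1 = F0 ∪ {near(a), near(e), near(f), on(b,f), on(f,e), ready(b), ready(e), ready(f)}  (14 atoms)
F2 = F1 ∪ {near(b), on(b,a), on(b,c), on(b,e), on(e,a), on(e,b), on(e,c), on(f,a), on(f,c)}  (23 atoms)
goal ⊆ F2  ⇒  h_max = 2

2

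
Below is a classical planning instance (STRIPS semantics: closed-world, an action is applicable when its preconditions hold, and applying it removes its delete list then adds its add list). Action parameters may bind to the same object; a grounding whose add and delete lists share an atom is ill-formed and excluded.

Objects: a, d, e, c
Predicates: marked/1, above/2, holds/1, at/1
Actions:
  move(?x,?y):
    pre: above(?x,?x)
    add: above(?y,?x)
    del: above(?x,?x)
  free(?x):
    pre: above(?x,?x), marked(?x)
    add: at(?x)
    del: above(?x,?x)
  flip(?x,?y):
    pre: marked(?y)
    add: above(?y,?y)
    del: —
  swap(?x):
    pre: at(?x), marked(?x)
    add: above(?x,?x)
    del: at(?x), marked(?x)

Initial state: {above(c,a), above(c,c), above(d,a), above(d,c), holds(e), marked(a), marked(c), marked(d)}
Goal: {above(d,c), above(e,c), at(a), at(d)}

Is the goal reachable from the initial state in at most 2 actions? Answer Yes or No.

No

1. move(c,e)  →  {above(c,a), above(d,a), above(d,c), above(e,c), holds(e), marked(a), marked(c), marked(d)}
2. flip(a,a)  →  {above(a,a), above(c,a), above(d,a), above(d,c), above(e,c), holds(e), marked(a), marked(c), marked(d)}
3. free(a)  →  {above(c,a), above(d,a), above(d,c), above(e,c), at(a), holds(e), marked(a), marked(c), marked(d)}
4. flip(a,d)  →  {above(c,a), above(d,a), above(d,c), above(d,d), above(e,c), at(a), holds(e), marked(a), marked(c), marked(d)}
5. free(d)  →  {above(c,a), above(d,a), above(d,c), above(e,c), at(a), at(d), holds(e), marked(a), marked(c), marked(d)}
optimal plan length = 5; 5 > 2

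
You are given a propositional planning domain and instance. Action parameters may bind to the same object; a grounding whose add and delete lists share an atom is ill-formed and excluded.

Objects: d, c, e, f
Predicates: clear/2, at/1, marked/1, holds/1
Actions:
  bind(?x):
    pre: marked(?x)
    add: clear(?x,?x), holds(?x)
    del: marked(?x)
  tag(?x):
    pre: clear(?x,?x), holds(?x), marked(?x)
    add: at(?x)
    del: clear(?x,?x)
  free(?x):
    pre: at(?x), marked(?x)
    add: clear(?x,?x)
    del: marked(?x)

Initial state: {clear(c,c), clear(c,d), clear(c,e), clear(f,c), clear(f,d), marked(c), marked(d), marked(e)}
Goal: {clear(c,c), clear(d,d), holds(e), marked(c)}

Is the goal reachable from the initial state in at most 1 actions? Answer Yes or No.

No

1. bind(d)  →  {clear(c,c), clear(c,d), clear(c,e), clear(d,d), clear(f,c), clear(f,d), holds(d), marked(c), marked(e)}
2. bind(e)  →  {clear(c,c), clear(c,d), clear(c,e), clear(d,d), clear(e,e), clear(f,c), clear(f,d), holds(d), holds(e), marked(c)}
optimal plan length = 2; 2 > 1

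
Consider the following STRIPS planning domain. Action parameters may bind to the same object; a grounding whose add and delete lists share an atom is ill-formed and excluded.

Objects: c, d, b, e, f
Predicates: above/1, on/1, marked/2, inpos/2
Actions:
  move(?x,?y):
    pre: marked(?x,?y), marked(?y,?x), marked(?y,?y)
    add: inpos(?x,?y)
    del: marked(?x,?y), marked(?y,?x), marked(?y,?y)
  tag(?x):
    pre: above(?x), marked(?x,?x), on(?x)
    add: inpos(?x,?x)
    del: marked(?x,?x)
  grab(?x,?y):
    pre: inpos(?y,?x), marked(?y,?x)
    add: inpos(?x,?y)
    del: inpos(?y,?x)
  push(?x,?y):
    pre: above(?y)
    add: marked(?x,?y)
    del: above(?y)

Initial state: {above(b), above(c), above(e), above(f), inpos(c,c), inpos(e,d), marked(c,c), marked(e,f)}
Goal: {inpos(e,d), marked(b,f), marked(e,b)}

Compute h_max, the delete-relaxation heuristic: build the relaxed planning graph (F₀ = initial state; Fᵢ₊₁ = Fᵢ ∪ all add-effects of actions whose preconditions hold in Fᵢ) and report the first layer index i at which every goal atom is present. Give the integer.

1

F0 = init (8 atoms)
F1 = F0 ∪ {marked(b,b), marked(b,c), marked(b,e), marked(b,f), marked(c,b), marked(c,e), marked(c,f), marked(d,b), marked(d,c), marked(d,e), marked(d,f), marked(e,b), marked(e,c), marked(e,e), marked(f,b), marked(f,c), marked(f,e), marked(f,f)}  (26 atoms)
goal ⊆ F1  ⇒  h_max = 1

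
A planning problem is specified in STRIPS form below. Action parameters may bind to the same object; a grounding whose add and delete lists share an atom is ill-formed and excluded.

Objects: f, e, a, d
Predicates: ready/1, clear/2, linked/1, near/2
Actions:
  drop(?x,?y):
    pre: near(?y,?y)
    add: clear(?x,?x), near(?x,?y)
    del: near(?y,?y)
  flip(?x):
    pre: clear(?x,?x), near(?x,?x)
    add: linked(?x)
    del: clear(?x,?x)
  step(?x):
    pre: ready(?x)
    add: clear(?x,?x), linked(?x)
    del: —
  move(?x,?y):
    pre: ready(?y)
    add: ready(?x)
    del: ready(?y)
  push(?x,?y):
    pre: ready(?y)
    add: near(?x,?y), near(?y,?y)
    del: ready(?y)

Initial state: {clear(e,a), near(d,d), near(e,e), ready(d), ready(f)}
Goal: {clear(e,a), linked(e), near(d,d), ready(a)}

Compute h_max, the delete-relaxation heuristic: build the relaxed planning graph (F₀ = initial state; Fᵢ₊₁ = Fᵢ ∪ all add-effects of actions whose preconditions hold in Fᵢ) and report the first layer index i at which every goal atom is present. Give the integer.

F0 = init (5 atoms)
F1 = F0 ∪ {clear(a,a), clear(d,d), clear(e,e), clear(f,f), linked(d), linked(f), near(a,d), near(a,e), near(a,f), near(d,e), near(d,f), near(e,d), near(e,f), near(f,d), near(f,e), near(f,f), ready(a), ready(e)}  (23 atoms)
F2 = F1 ∪ {linked(a), linked(e), near(a,a), near(d,a), near(e,a), near(f,a)}  (29 atoms)
goal ⊆ F2  ⇒  h_max = 2

2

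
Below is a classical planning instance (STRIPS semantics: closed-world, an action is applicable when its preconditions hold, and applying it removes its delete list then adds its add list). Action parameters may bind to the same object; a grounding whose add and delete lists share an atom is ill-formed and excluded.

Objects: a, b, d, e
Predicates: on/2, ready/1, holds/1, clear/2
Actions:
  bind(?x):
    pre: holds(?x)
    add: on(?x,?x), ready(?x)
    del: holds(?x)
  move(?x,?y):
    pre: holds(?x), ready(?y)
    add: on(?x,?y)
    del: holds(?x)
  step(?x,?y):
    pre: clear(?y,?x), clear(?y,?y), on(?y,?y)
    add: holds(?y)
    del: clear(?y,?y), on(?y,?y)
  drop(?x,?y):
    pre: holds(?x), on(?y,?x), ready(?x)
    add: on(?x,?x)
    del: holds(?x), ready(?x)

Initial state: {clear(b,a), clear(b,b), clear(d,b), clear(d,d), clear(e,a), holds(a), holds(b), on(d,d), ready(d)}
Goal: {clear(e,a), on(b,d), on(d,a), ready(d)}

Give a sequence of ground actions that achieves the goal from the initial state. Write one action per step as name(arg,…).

1. bind(a)  →  {clear(b,a), clear(b,b), clear(d,b), clear(d,d), clear(e,a), holds(b), on(a,a), on(d,d), ready(a), ready(d)}
2. move(b,d)  →  {clear(b,a), clear(b,b), clear(d,b), clear(d,d), clear(e,a), on(a,a), on(b,d), on(d,d), ready(a), ready(d)}
3. step(b,d)  →  {clear(b,a), clear(b,b), clear(d,b), clear(e,a), holds(d), on(a,a), on(b,d), ready(a), ready(d)}
4. move(d,a)  →  {clear(b,a), clear(b,b), clear(d,b), clear(e,a), on(a,a), on(b,d), on(d,a), ready(a), ready(d)}

bind(a); move(b,d); step(b,d); move(d,a)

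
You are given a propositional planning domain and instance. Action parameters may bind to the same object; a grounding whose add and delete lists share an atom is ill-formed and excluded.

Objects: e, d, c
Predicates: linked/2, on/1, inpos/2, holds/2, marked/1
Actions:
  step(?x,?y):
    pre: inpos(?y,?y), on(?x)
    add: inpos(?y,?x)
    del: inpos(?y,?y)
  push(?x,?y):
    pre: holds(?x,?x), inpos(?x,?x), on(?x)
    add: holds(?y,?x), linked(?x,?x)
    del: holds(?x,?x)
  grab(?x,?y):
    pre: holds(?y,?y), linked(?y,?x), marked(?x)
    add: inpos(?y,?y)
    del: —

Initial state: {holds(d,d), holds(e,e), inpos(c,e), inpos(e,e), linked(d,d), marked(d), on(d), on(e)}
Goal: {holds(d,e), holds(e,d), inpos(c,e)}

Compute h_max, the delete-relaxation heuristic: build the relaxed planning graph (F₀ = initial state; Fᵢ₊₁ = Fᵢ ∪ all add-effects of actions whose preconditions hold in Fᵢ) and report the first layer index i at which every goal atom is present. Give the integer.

2

F0 = init (8 atoms)
F1 = F0 ∪ {holds(c,e), holds(d,e), inpos(d,d), inpos(e,d), linked(e,e)}  (13 atoms)
F2 = F1 ∪ {holds(c,d), holds(e,d), inpos(d,e)}  (16 atoms)
goal ⊆ F2  ⇒  h_max = 2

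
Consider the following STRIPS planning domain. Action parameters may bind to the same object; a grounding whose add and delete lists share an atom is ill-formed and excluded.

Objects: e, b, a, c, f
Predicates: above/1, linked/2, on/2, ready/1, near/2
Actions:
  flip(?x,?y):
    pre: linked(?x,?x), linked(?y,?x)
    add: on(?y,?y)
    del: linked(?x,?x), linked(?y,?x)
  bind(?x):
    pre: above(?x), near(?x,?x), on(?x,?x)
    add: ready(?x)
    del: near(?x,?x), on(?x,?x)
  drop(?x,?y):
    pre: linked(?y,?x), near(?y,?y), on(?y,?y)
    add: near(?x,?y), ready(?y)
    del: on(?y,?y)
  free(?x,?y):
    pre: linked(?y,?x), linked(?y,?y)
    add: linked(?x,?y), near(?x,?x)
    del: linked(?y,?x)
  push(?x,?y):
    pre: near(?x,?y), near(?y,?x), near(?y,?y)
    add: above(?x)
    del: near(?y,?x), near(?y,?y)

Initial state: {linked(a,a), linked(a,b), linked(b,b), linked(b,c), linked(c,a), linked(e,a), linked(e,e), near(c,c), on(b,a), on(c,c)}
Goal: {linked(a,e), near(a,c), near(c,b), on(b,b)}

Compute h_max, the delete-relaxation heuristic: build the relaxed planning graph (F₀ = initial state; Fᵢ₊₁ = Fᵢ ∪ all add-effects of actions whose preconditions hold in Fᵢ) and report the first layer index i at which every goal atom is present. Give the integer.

F0 = init (10 atoms)
F1 = F0 ∪ {above(c), linked(a,e), linked(b,a), linked(c,b), near(a,a), near(a,c), near(b,b), on(a,a), on(b,b), on(e,e), ready(c)}  (21 atoms)
F2 = F1 ∪ {above(a), above(b), near(a,b), near(b,a), near(b,c), near(c,b), near(e,a), near(e,e), ready(a), ready(b)}  (31 atoms)
goal ⊆ F2  ⇒  h_max = 2

2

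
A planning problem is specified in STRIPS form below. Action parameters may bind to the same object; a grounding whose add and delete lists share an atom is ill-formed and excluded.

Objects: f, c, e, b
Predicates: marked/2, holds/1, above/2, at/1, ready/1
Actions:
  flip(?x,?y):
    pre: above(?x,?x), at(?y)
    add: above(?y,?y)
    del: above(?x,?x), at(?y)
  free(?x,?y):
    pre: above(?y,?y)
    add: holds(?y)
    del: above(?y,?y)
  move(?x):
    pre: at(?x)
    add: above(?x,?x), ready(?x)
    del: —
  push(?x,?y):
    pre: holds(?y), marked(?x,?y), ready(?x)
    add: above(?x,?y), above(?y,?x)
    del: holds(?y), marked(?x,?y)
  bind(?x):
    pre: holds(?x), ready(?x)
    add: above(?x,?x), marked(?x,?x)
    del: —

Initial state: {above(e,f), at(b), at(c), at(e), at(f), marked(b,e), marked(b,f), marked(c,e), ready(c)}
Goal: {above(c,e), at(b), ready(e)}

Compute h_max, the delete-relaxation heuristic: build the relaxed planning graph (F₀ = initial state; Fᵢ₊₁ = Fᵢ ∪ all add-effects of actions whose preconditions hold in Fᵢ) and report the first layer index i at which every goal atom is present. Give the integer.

3

F0 = init (9 atoms)
F1 = F0 ∪ {above(b,b), above(c,c), above(e,e), above(f,f), ready(b), ready(e), ready(f)}  (16 atoms)
F2 = F1 ∪ {holds(b), holds(c), holds(e), holds(f)}  (20 atoms)
F3 = F2 ∪ {above(b,e), above(b,f), above(c,e), above(e,b), above(e,c), above(f,b), marked(b,b), marked(c,c), marked(e,e), marked(f,f)}  (30 atoms)
goal ⊆ F3  ⇒  h_max = 3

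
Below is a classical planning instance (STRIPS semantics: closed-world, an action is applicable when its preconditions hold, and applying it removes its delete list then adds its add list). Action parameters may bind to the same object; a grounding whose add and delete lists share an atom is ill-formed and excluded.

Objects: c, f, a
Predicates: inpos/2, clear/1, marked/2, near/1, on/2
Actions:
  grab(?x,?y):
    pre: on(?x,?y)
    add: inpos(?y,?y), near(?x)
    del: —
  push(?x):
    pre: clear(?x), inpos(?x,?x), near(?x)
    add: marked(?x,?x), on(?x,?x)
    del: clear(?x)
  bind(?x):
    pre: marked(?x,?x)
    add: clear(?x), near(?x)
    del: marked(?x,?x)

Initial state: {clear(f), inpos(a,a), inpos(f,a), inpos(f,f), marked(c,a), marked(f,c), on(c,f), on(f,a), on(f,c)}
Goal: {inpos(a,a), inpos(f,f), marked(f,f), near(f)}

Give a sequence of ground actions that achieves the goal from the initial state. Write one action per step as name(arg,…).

1. grab(f,c)  →  {clear(f), inpos(a,a), inpos(c,c), inpos(f,a), inpos(f,f), marked(c,a), marked(f,c), near(f), on(c,f), on(f,a), on(f,c)}
2. push(f)  →  {inpos(a,a), inpos(c,c), inpos(f,a), inpos(f,f), marked(c,a), marked(f,c), marked(f,f), near(f), on(c,f), on(f,a), on(f,c), on(f,f)}

grab(f,c); push(f)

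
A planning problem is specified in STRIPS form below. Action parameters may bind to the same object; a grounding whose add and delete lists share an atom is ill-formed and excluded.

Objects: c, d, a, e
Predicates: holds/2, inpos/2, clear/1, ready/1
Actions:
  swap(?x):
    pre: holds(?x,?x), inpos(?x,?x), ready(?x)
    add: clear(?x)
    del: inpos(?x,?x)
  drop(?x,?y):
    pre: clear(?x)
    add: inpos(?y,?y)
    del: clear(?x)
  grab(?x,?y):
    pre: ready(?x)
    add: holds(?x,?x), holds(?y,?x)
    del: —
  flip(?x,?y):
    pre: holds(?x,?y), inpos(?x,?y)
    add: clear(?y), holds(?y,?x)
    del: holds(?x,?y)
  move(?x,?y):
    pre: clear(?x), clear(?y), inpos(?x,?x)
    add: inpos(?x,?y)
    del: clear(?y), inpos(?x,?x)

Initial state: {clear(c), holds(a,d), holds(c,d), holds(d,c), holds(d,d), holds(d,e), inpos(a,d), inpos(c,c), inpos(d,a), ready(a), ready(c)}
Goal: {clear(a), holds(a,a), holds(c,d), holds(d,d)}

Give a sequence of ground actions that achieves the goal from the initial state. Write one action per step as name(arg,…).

1. grab(a,d)  →  {clear(c), holds(a,a), holds(a,d), holds(c,d), holds(d,a), holds(d,c), holds(d,d), holds(d,e), inpos(a,d), inpos(c,c), inpos(d,a), ready(a), ready(c)}
2. flip(d,a)  →  {clear(a), clear(c), holds(a,a), holds(a,d), holds(c,d), holds(d,c), holds(d,d), holds(d,e), inpos(a,d), inpos(c,c), inpos(d,a), ready(a), ready(c)}

grab(a,d); flip(d,a)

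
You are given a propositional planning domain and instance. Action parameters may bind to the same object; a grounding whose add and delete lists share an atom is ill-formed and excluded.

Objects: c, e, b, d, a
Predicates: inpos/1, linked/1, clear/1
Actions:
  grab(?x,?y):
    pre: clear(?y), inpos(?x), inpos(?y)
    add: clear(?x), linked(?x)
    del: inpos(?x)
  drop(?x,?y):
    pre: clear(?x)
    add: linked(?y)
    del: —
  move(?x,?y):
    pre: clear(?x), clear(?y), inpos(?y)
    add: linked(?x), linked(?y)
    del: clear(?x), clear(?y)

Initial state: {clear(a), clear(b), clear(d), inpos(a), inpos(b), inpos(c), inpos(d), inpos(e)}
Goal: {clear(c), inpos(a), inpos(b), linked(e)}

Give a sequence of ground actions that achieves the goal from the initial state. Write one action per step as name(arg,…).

grab(c,b); grab(e,b)

1. grab(c,b)  →  {clear(a), clear(b), clear(c), clear(d), inpos(a), inpos(b), inpos(d), inpos(e), linked(c)}
2. grab(e,b)  →  {clear(a), clear(b), clear(c), clear(d), clear(e), inpos(a), inpos(b), inpos(d), linked(c), linked(e)}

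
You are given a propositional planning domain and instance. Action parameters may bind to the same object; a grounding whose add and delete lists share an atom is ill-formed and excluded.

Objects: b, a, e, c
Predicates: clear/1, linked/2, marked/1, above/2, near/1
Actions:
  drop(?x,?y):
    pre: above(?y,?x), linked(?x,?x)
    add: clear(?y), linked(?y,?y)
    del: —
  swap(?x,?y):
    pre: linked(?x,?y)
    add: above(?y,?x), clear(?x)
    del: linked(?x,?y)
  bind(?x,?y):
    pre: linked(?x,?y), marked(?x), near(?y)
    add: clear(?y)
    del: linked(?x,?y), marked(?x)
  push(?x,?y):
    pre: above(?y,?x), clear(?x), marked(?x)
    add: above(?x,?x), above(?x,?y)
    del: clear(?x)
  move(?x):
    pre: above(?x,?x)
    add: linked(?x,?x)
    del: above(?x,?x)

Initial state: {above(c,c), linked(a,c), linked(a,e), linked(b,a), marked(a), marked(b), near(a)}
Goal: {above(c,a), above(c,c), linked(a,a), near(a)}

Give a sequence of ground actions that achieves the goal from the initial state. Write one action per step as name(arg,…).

swap(a,c); push(a,c); move(a)

1. swap(a,c)  →  {above(c,a), above(c,c), clear(a), linked(a,e), linked(b,a), marked(a), marked(b), near(a)}
2. push(a,c)  →  {above(a,a), above(a,c), above(c,a), above(c,c), linked(a,e), linked(b,a), marked(a), marked(b), near(a)}
3. move(a)  →  {above(a,c), above(c,a), above(c,c), linked(a,a), linked(a,e), linked(b,a), marked(a), marked(b), near(a)}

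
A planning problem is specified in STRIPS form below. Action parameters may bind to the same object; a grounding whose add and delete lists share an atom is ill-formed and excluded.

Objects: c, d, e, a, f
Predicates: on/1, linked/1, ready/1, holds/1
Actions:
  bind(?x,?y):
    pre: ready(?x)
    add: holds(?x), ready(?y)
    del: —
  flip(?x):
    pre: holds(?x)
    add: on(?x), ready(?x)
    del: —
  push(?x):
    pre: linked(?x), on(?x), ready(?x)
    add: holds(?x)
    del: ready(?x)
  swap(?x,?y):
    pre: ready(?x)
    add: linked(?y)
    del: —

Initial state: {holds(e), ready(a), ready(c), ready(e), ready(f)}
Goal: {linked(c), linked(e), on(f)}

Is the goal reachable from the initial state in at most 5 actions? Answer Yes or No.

1. bind(f,c)  →  {holds(e), holds(f), ready(a), ready(c), ready(e), ready(f)}
2. flip(f)  →  {holds(e), holds(f), on(f), ready(a), ready(c), ready(e), ready(f)}
3. swap(c,c)  →  {holds(e), holds(f), linked(c), on(f), ready(a), ready(c), ready(e), ready(f)}
4. swap(c,e)  →  {holds(e), holds(f), linked(c), linked(e), on(f), ready(a), ready(c), ready(e), ready(f)}
optimal plan length = 4; 4 ≤ 5

Yes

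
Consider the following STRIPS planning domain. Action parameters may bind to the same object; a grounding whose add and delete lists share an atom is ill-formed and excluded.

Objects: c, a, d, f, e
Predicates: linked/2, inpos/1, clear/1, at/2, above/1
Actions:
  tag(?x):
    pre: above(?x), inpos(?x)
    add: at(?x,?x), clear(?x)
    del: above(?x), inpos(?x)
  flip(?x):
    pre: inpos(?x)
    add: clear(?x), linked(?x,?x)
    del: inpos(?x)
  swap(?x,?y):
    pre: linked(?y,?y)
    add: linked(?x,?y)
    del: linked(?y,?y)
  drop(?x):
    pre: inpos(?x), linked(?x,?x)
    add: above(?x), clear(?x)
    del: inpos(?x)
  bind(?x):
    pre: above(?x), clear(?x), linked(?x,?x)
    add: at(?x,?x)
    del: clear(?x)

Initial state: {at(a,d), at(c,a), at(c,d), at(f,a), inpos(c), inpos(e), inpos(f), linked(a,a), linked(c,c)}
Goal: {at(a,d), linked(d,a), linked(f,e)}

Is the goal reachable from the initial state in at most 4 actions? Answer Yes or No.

Yes

1. flip(e)  →  {at(a,d), at(c,a), at(c,d), at(f,a), clear(e), inpos(c), inpos(f), linked(a,a), linked(c,c), linked(e,e)}
2. swap(d,a)  →  {at(a,d), at(c,a), at(c,d), at(f,a), clear(e), inpos(c), inpos(f), linked(c,c), linked(d,a), linked(e,e)}
3. swap(f,e)  →  {at(a,d), at(c,a), at(c,d), at(f,a), clear(e), inpos(c), inpos(f), linked(c,c), linked(d,a), linked(f,e)}
optimal plan length = 3; 3 ≤ 4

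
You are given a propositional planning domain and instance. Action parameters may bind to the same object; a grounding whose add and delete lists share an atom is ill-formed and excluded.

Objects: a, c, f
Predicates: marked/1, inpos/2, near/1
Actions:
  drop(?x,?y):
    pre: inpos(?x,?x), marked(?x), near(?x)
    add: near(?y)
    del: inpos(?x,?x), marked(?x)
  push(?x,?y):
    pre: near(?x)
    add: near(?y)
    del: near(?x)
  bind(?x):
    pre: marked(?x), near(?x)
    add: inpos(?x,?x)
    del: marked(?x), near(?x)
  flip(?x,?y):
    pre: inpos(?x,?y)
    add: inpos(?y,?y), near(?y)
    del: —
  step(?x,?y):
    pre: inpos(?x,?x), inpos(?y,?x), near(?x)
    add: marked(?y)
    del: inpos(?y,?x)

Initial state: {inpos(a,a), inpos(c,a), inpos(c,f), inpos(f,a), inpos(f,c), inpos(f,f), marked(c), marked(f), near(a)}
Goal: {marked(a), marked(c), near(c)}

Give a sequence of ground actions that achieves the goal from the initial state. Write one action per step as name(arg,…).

flip(f,c); step(a,a)

1. flip(f,c)  →  {inpos(a,a), inpos(c,a), inpos(c,c), inpos(c,f), inpos(f,a), inpos(f,c), inpos(f,f), marked(c), marked(f), near(a), near(c)}
2. step(a,a)  →  {inpos(c,a), inpos(c,c), inpos(c,f), inpos(f,a), inpos(f,c), inpos(f,f), marked(a), marked(c), marked(f), near(a), near(c)}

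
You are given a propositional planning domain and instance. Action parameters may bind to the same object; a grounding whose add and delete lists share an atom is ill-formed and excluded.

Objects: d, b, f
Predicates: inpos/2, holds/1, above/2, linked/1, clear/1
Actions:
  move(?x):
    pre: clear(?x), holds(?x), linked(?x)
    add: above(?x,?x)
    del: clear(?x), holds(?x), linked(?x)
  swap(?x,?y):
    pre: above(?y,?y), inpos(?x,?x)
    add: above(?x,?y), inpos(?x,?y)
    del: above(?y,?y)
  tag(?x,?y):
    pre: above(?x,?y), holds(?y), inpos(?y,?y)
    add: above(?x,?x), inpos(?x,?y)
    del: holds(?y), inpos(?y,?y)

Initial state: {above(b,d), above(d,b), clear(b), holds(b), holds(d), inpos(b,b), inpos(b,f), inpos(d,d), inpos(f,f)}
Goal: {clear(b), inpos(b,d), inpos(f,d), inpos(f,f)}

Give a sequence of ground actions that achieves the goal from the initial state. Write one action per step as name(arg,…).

tag(d,b); swap(f,d); tag(b,d)

1. tag(d,b)  →  {above(b,d), above(d,b), above(d,d), clear(b), holds(d), inpos(b,f), inpos(d,b), inpos(d,d), inpos(f,f)}
2. swap(f,d)  →  {above(b,d), above(d,b), above(f,d), clear(b), holds(d), inpos(b,f), inpos(d,b), inpos(d,d), inpos(f,d), inpos(f,f)}
3. tag(b,d)  →  {above(b,b), above(b,d), above(d,b), above(f,d), clear(b), inpos(b,d), inpos(b,f), inpos(d,b), inpos(f,d), inpos(f,f)}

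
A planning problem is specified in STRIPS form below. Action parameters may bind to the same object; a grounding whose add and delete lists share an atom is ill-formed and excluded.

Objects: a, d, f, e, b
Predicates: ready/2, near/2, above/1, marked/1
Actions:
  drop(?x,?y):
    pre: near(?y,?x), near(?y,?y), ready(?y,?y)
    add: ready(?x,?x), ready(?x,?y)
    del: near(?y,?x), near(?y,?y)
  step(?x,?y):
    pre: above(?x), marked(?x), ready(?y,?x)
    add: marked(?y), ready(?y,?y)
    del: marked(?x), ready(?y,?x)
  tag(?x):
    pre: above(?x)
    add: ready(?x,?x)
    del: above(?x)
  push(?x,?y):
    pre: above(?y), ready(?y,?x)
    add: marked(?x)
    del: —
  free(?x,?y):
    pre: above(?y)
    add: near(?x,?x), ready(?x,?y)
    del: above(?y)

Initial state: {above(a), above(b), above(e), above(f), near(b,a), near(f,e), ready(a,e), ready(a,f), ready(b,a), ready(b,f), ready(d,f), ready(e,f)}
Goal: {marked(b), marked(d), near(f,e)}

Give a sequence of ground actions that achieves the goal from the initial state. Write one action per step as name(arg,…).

push(a,b); step(a,b); push(f,a); step(f,d)

1. push(a,b)  →  {above(a), above(b), above(e), above(f), marked(a), near(b,a), near(f,e), ready(a,e), ready(a,f), ready(b,a), ready(b,f), ready(d,f), ready(e,f)}
2. step(a,b)  →  {above(a), above(b), above(e), above(f), marked(b), near(b,a), near(f,e), ready(a,e), ready(a,f), ready(b,b), ready(b,f), ready(d,f), ready(e,f)}
3. push(f,a)  →  {above(a), above(b), above(e), above(f), marked(b), marked(f), near(b,a), near(f,e), ready(a,e), ready(a,f), ready(b,b), ready(b,f), ready(d,f), ready(e,f)}
4. step(f,d)  →  {above(a), above(b), above(e), above(f), marked(b), marked(d), near(b,a), near(f,e), ready(a,e), ready(a,f), ready(b,b), ready(b,f), ready(d,d), ready(e,f)}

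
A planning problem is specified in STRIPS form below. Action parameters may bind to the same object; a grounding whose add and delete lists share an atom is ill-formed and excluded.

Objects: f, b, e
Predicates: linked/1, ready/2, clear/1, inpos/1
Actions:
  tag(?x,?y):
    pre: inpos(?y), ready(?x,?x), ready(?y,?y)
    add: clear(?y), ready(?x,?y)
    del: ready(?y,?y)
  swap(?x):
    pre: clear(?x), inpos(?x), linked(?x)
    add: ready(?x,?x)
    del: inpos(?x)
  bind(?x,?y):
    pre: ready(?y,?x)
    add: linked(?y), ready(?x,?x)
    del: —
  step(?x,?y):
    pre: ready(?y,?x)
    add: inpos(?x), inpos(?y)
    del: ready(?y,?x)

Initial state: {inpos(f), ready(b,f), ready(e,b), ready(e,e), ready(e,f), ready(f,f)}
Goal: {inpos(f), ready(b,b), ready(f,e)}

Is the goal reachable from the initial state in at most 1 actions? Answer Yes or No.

No

1. bind(b,e)  →  {inpos(f), linked(e), ready(b,b), ready(b,f), ready(e,b), ready(e,e), ready(e,f), ready(f,f)}
2. step(f,e)  →  {inpos(e), inpos(f), linked(e), ready(b,b), ready(b,f), ready(e,b), ready(e,e), ready(f,f)}
3. tag(f,e)  →  {clear(e), inpos(e), inpos(f), linked(e), ready(b,b), ready(b,f), ready(e,b), ready(f,e), ready(f,f)}
optimal plan length = 3; 3 > 1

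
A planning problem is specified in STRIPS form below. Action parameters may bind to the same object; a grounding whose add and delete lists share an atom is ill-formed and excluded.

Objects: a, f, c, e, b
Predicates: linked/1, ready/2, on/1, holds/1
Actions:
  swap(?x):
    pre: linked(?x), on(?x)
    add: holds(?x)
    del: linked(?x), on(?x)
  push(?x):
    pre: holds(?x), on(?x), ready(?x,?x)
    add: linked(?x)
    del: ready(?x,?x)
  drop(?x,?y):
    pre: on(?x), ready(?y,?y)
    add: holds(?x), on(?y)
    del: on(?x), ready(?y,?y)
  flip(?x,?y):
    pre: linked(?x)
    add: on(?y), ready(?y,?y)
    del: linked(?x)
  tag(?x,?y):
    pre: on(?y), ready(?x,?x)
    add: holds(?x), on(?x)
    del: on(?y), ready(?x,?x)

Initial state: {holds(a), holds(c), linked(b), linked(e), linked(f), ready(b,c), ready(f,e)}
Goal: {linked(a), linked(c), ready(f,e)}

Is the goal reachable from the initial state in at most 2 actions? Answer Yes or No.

1. flip(f,a)  →  {holds(a), holds(c), linked(b), linked(e), on(a), ready(a,a), ready(b,c), ready(f,e)}
2. push(a)  →  {holds(a), holds(c), linked(a), linked(b), linked(e), on(a), ready(b,c), ready(f,e)}
3. flip(e,c)  →  {holds(a), holds(c), linked(a), linked(b), on(a), on(c), ready(b,c), ready(c,c), ready(f,e)}
4. push(c)  →  {holds(a), holds(c), linked(a), linked(b), linked(c), on(a), on(c), ready(b,c), ready(f,e)}
optimal plan length = 4; 4 > 2

No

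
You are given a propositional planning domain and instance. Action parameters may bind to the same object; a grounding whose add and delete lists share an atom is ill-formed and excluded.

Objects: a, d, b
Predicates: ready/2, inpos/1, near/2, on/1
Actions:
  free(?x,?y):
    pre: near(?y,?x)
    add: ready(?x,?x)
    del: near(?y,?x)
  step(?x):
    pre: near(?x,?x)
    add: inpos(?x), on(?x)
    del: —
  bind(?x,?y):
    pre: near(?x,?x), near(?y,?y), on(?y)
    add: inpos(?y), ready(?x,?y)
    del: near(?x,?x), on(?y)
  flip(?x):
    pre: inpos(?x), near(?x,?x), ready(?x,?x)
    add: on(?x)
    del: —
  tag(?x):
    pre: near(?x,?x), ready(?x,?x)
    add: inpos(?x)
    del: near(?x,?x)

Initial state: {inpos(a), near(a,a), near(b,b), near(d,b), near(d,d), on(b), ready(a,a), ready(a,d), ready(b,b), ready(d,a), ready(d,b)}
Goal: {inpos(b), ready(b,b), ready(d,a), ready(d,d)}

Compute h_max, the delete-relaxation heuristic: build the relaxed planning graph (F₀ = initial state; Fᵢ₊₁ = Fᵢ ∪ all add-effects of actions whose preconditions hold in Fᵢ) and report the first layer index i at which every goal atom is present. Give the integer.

F0 = init (11 atoms)
F1 = F0 ∪ {inpos(b), inpos(d), on(a), on(d), ready(a,b), ready(d,d)}  (17 atoms)
goal ⊆ F1  ⇒  h_max = 1

1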